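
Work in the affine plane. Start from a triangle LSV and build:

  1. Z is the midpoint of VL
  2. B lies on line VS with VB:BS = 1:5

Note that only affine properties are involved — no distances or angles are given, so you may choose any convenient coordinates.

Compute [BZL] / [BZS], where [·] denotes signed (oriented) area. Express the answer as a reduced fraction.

[BZL]:[BZS] = 1/5

Assign L = (0, 0), S = (1, 0), V = (0, 1) — the answer is frame-independent, so this choice is without loss of generality.
1. Z is the midpoint of VL ⇒ Z = (0, 1/2)
2. B lies on line VS with VB:BS = 1:5 ⇒ B = (1/6, 5/6)
2·[BZL] = 1/12, 2·[BZS] = 5/12
[BZL]:[BZS] = 1/12:5/12 = 1/5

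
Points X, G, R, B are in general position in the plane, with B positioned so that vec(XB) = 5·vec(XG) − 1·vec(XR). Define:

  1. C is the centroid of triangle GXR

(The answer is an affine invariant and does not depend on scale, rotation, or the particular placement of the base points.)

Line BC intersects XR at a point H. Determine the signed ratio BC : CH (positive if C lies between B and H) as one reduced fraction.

Choose coordinates X = (0, 0), G = (1, 0), R = (0, 1), B = (5, -1).
1. C is the centroid of triangle GXR ⇒ C = (1/3, 1/3)
line BC meets XR at H = (0, 3/7)
C = B + t·(H−B) with t = 14/15, so BC:CH = 14/15:1/15

BC:CH = 14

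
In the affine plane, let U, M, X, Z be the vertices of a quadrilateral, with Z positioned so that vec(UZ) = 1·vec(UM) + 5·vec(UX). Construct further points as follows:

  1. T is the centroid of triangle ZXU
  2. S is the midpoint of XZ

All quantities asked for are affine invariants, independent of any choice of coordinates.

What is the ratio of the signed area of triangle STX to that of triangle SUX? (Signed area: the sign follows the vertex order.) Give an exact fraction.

[STX]:[SUX] = 1/3

Set U = (0, 0), M = (1, 0), X = (0, 1), Z = (1, 5); any affine frame gives the same invariant.
1. T is the centroid of triangle ZXU ⇒ T = (1/3, 2)
2. S is the midpoint of XZ ⇒ S = (1/2, 3)
2·[STX] = -1/6, 2·[SUX] = -1/2
[STX]:[SUX] = -1/6:-1/2 = 1/3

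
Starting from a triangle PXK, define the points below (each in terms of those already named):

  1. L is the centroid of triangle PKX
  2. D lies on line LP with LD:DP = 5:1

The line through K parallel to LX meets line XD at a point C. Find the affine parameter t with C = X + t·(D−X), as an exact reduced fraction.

t = -6/5

Set P = (0, 0), X = (1, 0), K = (0, 1); any affine frame gives the same invariant.
1. L is the centroid of triangle PKX ⇒ L = (1/3, 1/3)
2. D lies on line LP with LD:DP = 5:1 ⇒ D = (1/18, 1/18)
through K parallel to LX: direction (2/3, -1/3); meets XD at C = (32/15, -1/15)
C = X + t·(D−X) with t = -6/5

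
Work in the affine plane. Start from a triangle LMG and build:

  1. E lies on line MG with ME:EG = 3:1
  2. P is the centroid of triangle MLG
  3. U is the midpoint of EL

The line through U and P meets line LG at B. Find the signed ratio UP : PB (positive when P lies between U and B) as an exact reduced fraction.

Assign L = (0, 0), M = (1, 0), G = (0, 1) — the answer is frame-independent, so this choice is without loss of generality.
1. E lies on line MG with ME:EG = 3:1 ⇒ E = (1/4, 3/4)
2. P is the centroid of triangle MLG ⇒ P = (1/3, 1/3)
3. U is the midpoint of EL ⇒ U = (1/8, 3/8)
line UP meets LG at B = (0, 2/5)
P = U + t·(B−U) with t = -5/3, so UP:PB = -5/3:8/3

UP:PB = -5/8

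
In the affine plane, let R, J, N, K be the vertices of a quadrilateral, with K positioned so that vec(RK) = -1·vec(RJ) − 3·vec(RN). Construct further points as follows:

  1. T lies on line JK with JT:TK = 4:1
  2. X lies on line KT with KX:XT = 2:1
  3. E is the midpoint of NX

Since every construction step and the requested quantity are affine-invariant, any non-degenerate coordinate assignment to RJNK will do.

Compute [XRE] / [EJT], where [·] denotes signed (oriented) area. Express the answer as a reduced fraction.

Choose coordinates R = (0, 0), J = (1, 0), N = (0, 1), K = (-1, -3).
1. T lies on line JK with JT:TK = 4:1 ⇒ T = (-3/5, -12/5)
2. X lies on line KT with KX:XT = 2:1 ⇒ X = (-11/15, -13/5)
3. E is the midpoint of NX ⇒ E = (-11/30, -4/5)
2·[XRE] = 11/30, 2·[EJT] = -2
[XRE]:[EJT] = 11/30:-2 = -11/60

[XRE]:[EJT] = -11/60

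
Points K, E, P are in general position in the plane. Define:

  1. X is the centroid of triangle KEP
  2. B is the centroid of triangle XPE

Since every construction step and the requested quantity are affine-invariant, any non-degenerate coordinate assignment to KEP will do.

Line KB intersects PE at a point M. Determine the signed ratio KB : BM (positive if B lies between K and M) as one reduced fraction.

KB:BM = 8

Choose coordinates K = (0, 0), E = (1, 0), P = (0, 1).
1. X is the centroid of triangle KEP ⇒ X = (1/3, 1/3)
2. B is the centroid of triangle XPE ⇒ B = (4/9, 4/9)
line KB meets PE at M = (1/2, 1/2)
B = K + t·(M−K) with t = 8/9, so KB:BM = 8/9:1/9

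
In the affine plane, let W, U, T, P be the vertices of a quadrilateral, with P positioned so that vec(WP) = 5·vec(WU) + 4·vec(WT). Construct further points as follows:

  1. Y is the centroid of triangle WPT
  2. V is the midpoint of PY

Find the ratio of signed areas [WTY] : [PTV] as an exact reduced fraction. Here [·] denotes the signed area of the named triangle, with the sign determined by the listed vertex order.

[WTY]:[PTV] = -2

Assign W = (0, 0), U = (1, 0), T = (0, 1), P = (5, 4) — the answer is frame-independent, so this choice is without loss of generality.
1. Y is the centroid of triangle WPT ⇒ Y = (5/3, 5/3)
2. V is the midpoint of PY ⇒ V = (10/3, 17/6)
2·[WTY] = -5/3, 2·[PTV] = 5/6
[WTY]:[PTV] = -5/3:5/6 = -2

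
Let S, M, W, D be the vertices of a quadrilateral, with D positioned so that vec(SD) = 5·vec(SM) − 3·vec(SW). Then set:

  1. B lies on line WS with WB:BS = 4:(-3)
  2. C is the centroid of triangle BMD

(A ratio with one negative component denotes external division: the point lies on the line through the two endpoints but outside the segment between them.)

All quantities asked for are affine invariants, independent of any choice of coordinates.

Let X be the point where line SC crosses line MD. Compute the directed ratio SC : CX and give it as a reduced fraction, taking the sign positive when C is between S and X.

Assign S = (0, 0), M = (1, 0), W = (0, 1), D = (5, -3) — the answer is frame-independent, so this choice is without loss of generality.
1. B lies on line WS with WB:BS = 4:(-3) ⇒ B = (0, -3)
2. C is the centroid of triangle BMD ⇒ C = (2, -2)
line SC meets MD at X = (-3, 3)
C = S + t·(X−S) with t = -2/3, so SC:CX = -2/3:5/3

SC:CX = -2/5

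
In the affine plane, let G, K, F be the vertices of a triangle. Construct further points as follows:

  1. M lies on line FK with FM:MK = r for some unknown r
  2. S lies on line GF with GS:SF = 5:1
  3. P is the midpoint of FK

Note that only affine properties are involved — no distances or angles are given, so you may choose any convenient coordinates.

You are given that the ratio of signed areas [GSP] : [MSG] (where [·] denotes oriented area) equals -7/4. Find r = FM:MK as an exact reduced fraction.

Set G = (0, 0), K = (1, 0), F = (0, 1); any affine frame gives the same invariant.
1. With FM:MK = r, write λ = r/(r+1) so M = F + λ·(K−F); M is affine-linear in λ
2. S lies on line GF with GS:SF = 5:1 ⇒ S = (0, 5/6)
3. P is the midpoint of FK ⇒ P = (1/2, 1/2)
Every point depending on M is an affine combination of M and λ-independent points, so each such coordinate is linear in λ; the λ² term in each signed area is a multiple of (K−F)×(K−F) = 0, so 2·[GSP] and 2·[MSG] are each linear in λ. Evaluating at λ=0 and λ=1:
  2·[GSP] = -5/12,   2·[MSG] = 5/6·λ
So [GSP]:[MSG] = (-5/12) / (5/6·λ). Setting this equal to -7/4:
  -5/12 = -7/4·(5/6·λ)  ⇒  λ = 2/7
Then r = λ/(1−λ) = (2/7)/(5/7) = 2/5. Check: with r = 2/5, M = (2/7, 5/7) and [GSP]:[MSG] = -7/4 as required.

r = 2/5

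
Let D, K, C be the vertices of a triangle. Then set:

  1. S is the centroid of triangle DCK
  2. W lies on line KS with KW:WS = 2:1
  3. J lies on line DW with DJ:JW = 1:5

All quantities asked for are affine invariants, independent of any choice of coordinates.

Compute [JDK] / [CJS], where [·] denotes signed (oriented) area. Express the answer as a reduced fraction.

[JDK]:[CJS] = 1/7

Assign D = (0, 0), K = (1, 0), C = (0, 1) — the answer is frame-independent, so this choice is without loss of generality.
1. S is the centroid of triangle DCK ⇒ S = (1/3, 1/3)
2. W lies on line KS with KW:WS = 2:1 ⇒ W = (5/9, 2/9)
3. J lies on line DW with DJ:JW = 1:5 ⇒ J = (5/54, 1/27)
2·[JDK] = 1/27, 2·[CJS] = 7/27
[JDK]:[CJS] = 1/27:7/27 = 1/7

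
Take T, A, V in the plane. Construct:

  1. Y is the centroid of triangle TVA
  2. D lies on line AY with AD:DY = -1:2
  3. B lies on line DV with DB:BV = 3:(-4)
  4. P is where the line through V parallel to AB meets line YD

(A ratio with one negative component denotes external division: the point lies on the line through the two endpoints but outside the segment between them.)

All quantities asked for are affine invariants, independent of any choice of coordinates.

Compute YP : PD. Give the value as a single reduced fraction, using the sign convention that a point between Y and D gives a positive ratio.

Work in coordinates with T = (0, 0), A = (1, 0), V = (0, 1).
1. Y is the centroid of triangle TVA ⇒ Y = (1/3, 1/3)
2. D lies on line AY with AD:DY = -1:2 ⇒ D = (5/3, -1/3)
3. B lies on line DV with DB:BV = 3:(-4) ⇒ B = (20/3, -13/3)
4. P is where the line through V parallel to AB meets line YD ⇒ P = (17/9, -4/9)
P = Y + t·(D−Y) with t = 7/6, so YP:PD = t:(1−t) = 7/6:-1/6

YP:PD = -7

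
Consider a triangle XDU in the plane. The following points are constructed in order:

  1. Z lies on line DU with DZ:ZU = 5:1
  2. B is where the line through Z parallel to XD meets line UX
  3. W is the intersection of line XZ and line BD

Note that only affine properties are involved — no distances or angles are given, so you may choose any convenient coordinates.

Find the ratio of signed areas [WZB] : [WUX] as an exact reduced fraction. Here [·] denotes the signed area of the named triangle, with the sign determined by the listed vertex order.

[WZB]:[WUX] = 5/36

Assign X = (0, 0), D = (1, 0), U = (0, 1) — the answer is frame-independent, so this choice is without loss of generality.
1. Z lies on line DU with DZ:ZU = 5:1 ⇒ Z = (1/6, 5/6)
2. B is where the line through Z parallel to XD meets line UX ⇒ B = (0, 5/6)
3. W is the intersection of line XZ and line BD ⇒ W = (1/7, 5/7)
2·[WZB] = 5/252, 2·[WUX] = 1/7
[WZB]:[WUX] = 5/252:1/7 = 5/36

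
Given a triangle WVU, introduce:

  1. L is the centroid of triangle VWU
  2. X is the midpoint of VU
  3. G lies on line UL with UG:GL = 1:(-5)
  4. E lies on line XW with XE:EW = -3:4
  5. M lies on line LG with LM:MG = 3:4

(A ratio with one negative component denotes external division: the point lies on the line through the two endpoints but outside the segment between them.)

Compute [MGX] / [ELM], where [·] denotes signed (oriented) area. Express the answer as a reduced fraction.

[MGX]:[ELM] = 2/15

Work in coordinates with W = (0, 0), V = (1, 0), U = (0, 1).
1. L is the centroid of triangle VWU ⇒ L = (1/3, 1/3)
2. X is the midpoint of VU ⇒ X = (1/2, 1/2)
3. G lies on line UL with UG:GL = 1:(-5) ⇒ G = (-1/12, 7/6)
4. E lies on line XW with XE:EW = -3:4 ⇒ E = (2, 2)
5. M lies on line LG with LM:MG = 3:4 ⇒ M = (13/84, 29/42)
2·[MGX] = -5/42, 2·[ELM] = -25/28
[MGX]:[ELM] = -5/42:-25/28 = 2/15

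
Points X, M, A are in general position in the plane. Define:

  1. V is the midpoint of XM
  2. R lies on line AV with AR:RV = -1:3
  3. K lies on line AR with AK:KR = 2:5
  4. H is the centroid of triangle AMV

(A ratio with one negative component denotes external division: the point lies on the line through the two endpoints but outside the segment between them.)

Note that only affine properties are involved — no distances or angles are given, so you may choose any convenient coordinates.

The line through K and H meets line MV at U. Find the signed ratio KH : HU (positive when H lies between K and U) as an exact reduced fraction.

Work in coordinates with X = (0, 0), M = (1, 0), A = (0, 1).
1. V is the midpoint of XM ⇒ V = (1/2, 0)
2. R lies on line AV with AR:RV = -1:3 ⇒ R = (-1/4, 3/2)
3. K lies on line AR with AK:KR = 2:5 ⇒ K = (-1/14, 8/7)
4. H is the centroid of triangle AMV ⇒ H = (1/2, 1/3)
line KH meets MV at U = (25/34, 0)
H = K + t·(U−K) with t = 17/24, so KH:HU = 17/24:7/24

KH:HU = 17/7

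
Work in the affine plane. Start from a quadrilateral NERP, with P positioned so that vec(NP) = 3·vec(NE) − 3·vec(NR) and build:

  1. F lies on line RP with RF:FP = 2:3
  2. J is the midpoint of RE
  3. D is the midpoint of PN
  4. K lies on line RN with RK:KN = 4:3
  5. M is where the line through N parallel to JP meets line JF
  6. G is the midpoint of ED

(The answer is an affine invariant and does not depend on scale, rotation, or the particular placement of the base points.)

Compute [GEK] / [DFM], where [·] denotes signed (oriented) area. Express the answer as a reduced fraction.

Choose coordinates N = (0, 0), E = (1, 0), R = (0, 1), P = (3, -3).
1. F lies on line RP with RF:FP = 2:3 ⇒ F = (6/5, -3/5)
2. J is the midpoint of RE ⇒ J = (1/2, 1/2)
3. D is the midpoint of PN ⇒ D = (3/2, -3/2)
4. K lies on line RN with RK:KN = 4:3 ⇒ K = (0, 3/7)
5. M is where the line through N parallel to JP meets line JF ⇒ M = (15/2, -21/2)
6. G is the midpoint of ED ⇒ G = (5/4, -3/4)
2·[GEK] = 9/14, 2·[DFM] = -27/10
[GEK]:[DFM] = 9/14:-27/10 = -5/21

[GEK]:[DFM] = -5/21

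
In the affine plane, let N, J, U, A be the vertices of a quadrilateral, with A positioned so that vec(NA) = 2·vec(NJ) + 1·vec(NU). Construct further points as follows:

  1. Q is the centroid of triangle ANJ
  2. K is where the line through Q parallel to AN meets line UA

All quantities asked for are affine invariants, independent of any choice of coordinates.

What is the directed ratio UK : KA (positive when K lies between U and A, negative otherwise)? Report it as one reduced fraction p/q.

Assign N = (0, 0), J = (1, 0), U = (0, 1), A = (2, 1) — the answer is frame-independent, so this choice is without loss of generality.
1. Q is the centroid of triangle ANJ ⇒ Q = (1, 1/3)
2. K is where the line through Q parallel to AN meets line UA ⇒ K = (7/3, 1)
K = U + t·(A−U) with t = 7/6, so UK:KA = t:(1−t) = 7/6:-1/6

UK:KA = -7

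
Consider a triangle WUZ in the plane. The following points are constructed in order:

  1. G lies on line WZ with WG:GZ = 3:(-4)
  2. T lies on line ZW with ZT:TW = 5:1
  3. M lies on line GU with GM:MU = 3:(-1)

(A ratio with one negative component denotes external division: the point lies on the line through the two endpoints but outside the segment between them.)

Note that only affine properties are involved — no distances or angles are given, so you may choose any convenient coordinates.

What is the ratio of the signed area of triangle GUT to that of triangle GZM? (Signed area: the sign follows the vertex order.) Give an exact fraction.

Set W = (0, 0), U = (1, 0), Z = (0, 1); any affine frame gives the same invariant.
1. G lies on line WZ with WG:GZ = 3:(-4) ⇒ G = (0, -3)
2. T lies on line ZW with ZT:TW = 5:1 ⇒ T = (0, 1/6)
3. M lies on line GU with GM:MU = 3:(-1) ⇒ M = (3/2, 3/2)
2·[GUT] = 19/6, 2·[GZM] = -6
[GUT]:[GZM] = 19/6:-6 = -19/36

[GUT]:[GZM] = -19/36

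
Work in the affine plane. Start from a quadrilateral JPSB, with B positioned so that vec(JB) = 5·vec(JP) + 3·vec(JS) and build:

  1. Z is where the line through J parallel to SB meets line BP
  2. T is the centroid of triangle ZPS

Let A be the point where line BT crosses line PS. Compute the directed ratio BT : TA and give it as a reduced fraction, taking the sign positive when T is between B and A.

Assign J = (0, 0), P = (1, 0), S = (0, 1), B = (5, 3) — the answer is frame-independent, so this choice is without loss of generality.
1. Z is where the line through J parallel to SB meets line BP ⇒ Z = (15/7, 6/7)
2. T is the centroid of triangle ZPS ⇒ T = (22/21, 13/21)
line BT meets PS at A = (12/19, 7/19)
T = B + t·(A−B) with t = 19/21, so BT:TA = 19/21:2/21

BT:TA = 19/2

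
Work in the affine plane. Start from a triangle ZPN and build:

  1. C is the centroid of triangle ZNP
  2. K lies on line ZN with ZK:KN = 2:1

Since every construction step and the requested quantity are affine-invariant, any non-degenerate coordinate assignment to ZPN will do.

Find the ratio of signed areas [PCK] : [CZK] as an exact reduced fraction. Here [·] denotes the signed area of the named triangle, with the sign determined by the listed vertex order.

Set Z = (0, 0), P = (1, 0), N = (0, 1); any affine frame gives the same invariant.
1. C is the centroid of triangle ZNP ⇒ C = (1/3, 1/3)
2. K lies on line ZN with ZK:KN = 2:1 ⇒ K = (0, 2/3)
2·[PCK] = -1/9, 2·[CZK] = -2/9
[PCK]:[CZK] = -1/9:-2/9 = 1/2

[PCK]:[CZK] = 1/2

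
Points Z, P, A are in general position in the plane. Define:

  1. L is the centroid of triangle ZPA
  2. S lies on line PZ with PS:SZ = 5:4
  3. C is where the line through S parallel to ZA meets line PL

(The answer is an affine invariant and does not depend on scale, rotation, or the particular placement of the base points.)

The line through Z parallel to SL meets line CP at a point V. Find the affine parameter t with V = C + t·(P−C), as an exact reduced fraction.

t = -29/25

Set Z = (0, 0), P = (1, 0), A = (0, 1); any affine frame gives the same invariant.
1. L is the centroid of triangle ZPA ⇒ L = (1/3, 1/3)
2. S lies on line PZ with PS:SZ = 5:4 ⇒ S = (4/9, 0)
3. C is where the line through S parallel to ZA meets line PL ⇒ C = (4/9, 5/18)
through Z parallel to SL: direction (-1/9, 1/3); meets CP at V = (-1/5, 3/5)
V = C + t·(P−C) with t = -29/25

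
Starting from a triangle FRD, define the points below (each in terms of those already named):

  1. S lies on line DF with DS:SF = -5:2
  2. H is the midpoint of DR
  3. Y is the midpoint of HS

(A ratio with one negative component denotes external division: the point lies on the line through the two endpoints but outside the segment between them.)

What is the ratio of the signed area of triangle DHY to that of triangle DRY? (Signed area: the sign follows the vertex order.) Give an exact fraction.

Work in coordinates with F = (0, 0), R = (1, 0), D = (0, 1).
1. S lies on line DF with DS:SF = -5:2 ⇒ S = (0, -2/3)
2. H is the midpoint of DR ⇒ H = (1/2, 1/2)
3. Y is the midpoint of HS ⇒ Y = (1/4, -1/12)
2·[DHY] = -5/12, 2·[DRY] = -5/6
[DHY]:[DRY] = -5/12:-5/6 = 1/2

[DHY]:[DRY] = 1/2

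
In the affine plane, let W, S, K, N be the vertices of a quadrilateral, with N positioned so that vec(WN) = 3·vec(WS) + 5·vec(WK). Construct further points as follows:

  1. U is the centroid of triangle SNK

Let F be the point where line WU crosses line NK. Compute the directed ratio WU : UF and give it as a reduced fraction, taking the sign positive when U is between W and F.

Choose coordinates W = (0, 0), S = (1, 0), K = (0, 1), N = (3, 5).
1. U is the centroid of triangle SNK ⇒ U = (4/3, 2)
line WU meets NK at F = (6, 9)
U = W + t·(F−W) with t = 2/9, so WU:UF = 2/9:7/9

WU:UF = 2/7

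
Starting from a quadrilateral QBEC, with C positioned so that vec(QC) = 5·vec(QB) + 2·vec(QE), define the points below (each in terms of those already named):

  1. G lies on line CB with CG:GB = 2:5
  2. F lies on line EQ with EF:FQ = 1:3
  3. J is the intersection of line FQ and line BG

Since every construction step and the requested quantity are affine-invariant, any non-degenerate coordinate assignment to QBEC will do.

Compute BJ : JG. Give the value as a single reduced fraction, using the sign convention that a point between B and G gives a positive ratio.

Assign Q = (0, 0), B = (1, 0), E = (0, 1), C = (5, 2) — the answer is frame-independent, so this choice is without loss of generality.
1. G lies on line CB with CG:GB = 2:5 ⇒ G = (27/7, 10/7)
2. F lies on line EQ with EF:FQ = 1:3 ⇒ F = (0, 3/4)
3. J is the intersection of line FQ and line BG ⇒ J = (0, -1/2)
J = B + t·(G−B) with t = -7/20, so BJ:JG = t:(1−t) = -7/20:27/20

BJ:JG = -7/27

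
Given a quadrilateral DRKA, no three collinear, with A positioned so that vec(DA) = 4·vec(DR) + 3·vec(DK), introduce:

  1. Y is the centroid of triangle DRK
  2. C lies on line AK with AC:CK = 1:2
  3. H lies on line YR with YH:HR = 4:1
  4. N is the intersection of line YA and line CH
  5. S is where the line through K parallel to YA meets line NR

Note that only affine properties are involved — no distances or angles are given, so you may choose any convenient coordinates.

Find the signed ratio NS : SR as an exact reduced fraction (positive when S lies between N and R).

NS:SR = -10/19

Set D = (0, 0), R = (1, 0), K = (0, 1), A = (4, 3); any affine frame gives the same invariant.
1. Y is the centroid of triangle DRK ⇒ Y = (1/3, 1/3)
2. C lies on line AK with AC:CK = 1:2 ⇒ C = (8/3, 7/3)
3. H lies on line YR with YH:HR = 4:1 ⇒ H = (13/15, 1/15)
4. N is the intersection of line YA and line CH ⇒ N = (497/237, 383/237)
5. S is where the line through K parallel to YA meets line NR ⇒ S = (7073/2133, 7277/2133)
S = N + t·(R−N) with t = -10/9, so NS:SR = t:(1−t) = -10/9:19/9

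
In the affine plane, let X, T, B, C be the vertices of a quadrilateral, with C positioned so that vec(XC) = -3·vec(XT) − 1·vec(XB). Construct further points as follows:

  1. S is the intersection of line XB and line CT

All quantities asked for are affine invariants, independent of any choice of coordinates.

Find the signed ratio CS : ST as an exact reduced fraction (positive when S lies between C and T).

Work in coordinates with X = (0, 0), T = (1, 0), B = (0, 1), C = (-3, -1).
1. S is the intersection of line XB and line CT ⇒ S = (0, -1/4)
S = C + t·(T−C) with t = 3/4, so CS:ST = t:(1−t) = 3/4:1/4

CS:ST = 3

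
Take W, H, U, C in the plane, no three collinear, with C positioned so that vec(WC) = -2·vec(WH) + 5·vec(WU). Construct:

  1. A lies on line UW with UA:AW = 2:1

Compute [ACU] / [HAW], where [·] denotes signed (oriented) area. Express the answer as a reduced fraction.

Work in coordinates with W = (0, 0), H = (1, 0), U = (0, 1), C = (-2, 5).
1. A lies on line UW with UA:AW = 2:1 ⇒ A = (0, 1/3)
2·[ACU] = -4/3, 2·[HAW] = 1/3
[ACU]:[HAW] = -4/3:1/3 = -4

[ACU]:[HAW] = -4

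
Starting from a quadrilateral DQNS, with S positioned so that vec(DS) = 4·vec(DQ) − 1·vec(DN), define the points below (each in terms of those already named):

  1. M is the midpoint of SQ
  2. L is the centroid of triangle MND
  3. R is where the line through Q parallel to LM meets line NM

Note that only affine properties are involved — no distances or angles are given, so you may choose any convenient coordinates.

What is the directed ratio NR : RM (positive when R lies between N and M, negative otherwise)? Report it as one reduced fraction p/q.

Choose coordinates D = (0, 0), Q = (1, 0), N = (0, 1), S = (4, -1).
1. M is the midpoint of SQ ⇒ M = (5/2, -1/2)
2. L is the centroid of triangle MND ⇒ L = (5/6, 1/6)
3. R is where the line through Q parallel to LM meets line NM ⇒ R = (3, -4/5)
R = N + t·(M−N) with t = 6/5, so NR:RM = t:(1−t) = 6/5:-1/5

NR:RM = -6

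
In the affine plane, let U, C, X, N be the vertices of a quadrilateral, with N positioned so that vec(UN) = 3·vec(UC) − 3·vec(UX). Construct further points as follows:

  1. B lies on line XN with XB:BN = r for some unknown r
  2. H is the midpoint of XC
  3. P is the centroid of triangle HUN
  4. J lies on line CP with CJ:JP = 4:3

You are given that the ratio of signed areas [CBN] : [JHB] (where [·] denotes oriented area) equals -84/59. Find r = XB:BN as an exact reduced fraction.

Set U = (0, 0), C = (1, 0), X = (0, 1), N = (3, -3); any affine frame gives the same invariant.
1. With XB:BN = r, write λ = r/(r+1) so B = X + λ·(N−X); B is affine-linear in λ
2. H is the midpoint of XC ⇒ H = (1/2, 1/2)
3. P is the centroid of triangle HUN ⇒ P = (7/6, -5/6)
4. J lies on line CP with CJ:JP = 4:3 ⇒ J = (23/21, -10/21)
Every point depending on B is an affine combination of B and λ-independent points, so each such coordinate is linear in λ; the λ² term in each signed area is a multiple of (N−X)×(N−X) = 0, so 2·[CBN] and 2·[JHB] are each linear in λ. Evaluating at λ=0 and λ=1:
  2·[CBN] = −λ + 1,   2·[JHB] = -23/42·λ + 4/21
So [CBN]:[JHB] = (−λ + 1) / (-23/42·λ + 4/21). Setting this equal to -84/59:
  −λ + 1 = -84/59·(-23/42·λ + 4/21)  ⇒  λ = 5/7
Then r = λ/(1−λ) = (5/7)/(2/7) = 5/2. Check: with r = 5/2, B = (15/7, -13/7) and [CBN]:[JHB] = -84/59 as required.

r = 5/2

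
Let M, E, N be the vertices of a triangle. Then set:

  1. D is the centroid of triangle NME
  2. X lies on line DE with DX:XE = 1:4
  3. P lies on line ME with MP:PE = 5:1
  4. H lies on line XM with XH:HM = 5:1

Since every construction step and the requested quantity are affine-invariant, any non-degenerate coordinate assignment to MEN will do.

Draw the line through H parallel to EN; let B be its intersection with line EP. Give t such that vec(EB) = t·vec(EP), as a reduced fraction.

Choose coordinates M = (0, 0), E = (1, 0), N = (0, 1).
1. D is the centroid of triangle NME ⇒ D = (1/3, 1/3)
2. X lies on line DE with DX:XE = 1:4 ⇒ X = (7/15, 4/15)
3. P lies on line ME with MP:PE = 5:1 ⇒ P = (5/6, 0)
4. H lies on line XM with XH:HM = 5:1 ⇒ H = (7/90, 2/45)
through H parallel to EN: direction (-1, 1); meets EP at B = (11/90, 0)
B = E + t·(P−E) with t = 79/15

t = 79/15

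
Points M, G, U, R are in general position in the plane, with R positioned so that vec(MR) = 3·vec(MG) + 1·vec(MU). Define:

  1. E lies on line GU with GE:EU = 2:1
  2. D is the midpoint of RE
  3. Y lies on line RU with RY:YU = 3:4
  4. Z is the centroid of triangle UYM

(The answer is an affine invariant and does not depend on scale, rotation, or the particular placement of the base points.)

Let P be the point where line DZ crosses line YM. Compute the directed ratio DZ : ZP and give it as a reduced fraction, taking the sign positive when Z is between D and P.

Assign M = (0, 0), G = (1, 0), U = (0, 1), R = (3, 1) — the answer is frame-independent, so this choice is without loss of generality.
1. E lies on line GU with GE:EU = 2:1 ⇒ E = (1/3, 2/3)
2. D is the midpoint of RE ⇒ D = (5/3, 5/6)
3. Y lies on line RU with RY:YU = 3:4 ⇒ Y = (12/7, 1)
4. Z is the centroid of triangle UYM ⇒ Z = (4/7, 2/3)
line DZ meets YM at P = (160/119, 40/51)
Z = D + t·(P−D) with t = 17/5, so DZ:ZP = 17/5:-12/5

DZ:ZP = -17/12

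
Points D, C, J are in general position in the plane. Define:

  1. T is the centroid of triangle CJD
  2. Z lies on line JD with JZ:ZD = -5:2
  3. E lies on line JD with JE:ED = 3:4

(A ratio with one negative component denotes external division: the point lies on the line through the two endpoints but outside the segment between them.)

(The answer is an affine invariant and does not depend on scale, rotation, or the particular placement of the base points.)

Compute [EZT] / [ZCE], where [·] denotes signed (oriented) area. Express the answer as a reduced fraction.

[EZT]:[ZCE] = 1/3

Set D = (0, 0), C = (1, 0), J = (0, 1); any affine frame gives the same invariant.
1. T is the centroid of triangle CJD ⇒ T = (1/3, 1/3)
2. Z lies on line JD with JZ:ZD = -5:2 ⇒ Z = (0, -2/3)
3. E lies on line JD with JE:ED = 3:4 ⇒ E = (0, 4/7)
2·[EZT] = 26/63, 2·[ZCE] = 26/21
[EZT]:[ZCE] = 26/63:26/21 = 1/3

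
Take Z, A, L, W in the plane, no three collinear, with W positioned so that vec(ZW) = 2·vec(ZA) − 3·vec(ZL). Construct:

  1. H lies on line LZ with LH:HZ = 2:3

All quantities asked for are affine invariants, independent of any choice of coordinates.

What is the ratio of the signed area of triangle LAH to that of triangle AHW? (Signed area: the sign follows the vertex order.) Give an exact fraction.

[LAH]:[AHW] = -1/6

Set Z = (0, 0), A = (1, 0), L = (0, 1), W = (2, -3); any affine frame gives the same invariant.
1. H lies on line LZ with LH:HZ = 2:3 ⇒ H = (0, 3/5)
2·[LAH] = -2/5, 2·[AHW] = 12/5
[LAH]:[AHW] = -2/5:12/5 = -1/6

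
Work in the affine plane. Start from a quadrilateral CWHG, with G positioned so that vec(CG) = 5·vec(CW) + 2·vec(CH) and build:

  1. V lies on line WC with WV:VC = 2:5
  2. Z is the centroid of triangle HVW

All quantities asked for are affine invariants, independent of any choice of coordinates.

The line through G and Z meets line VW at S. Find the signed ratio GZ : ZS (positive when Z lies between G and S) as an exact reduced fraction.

GZ:ZS = 5

Choose coordinates C = (0, 0), W = (1, 0), H = (0, 1), G = (5, 2).
1. V lies on line WC with WV:VC = 2:5 ⇒ V = (5/7, 0)
2. Z is the centroid of triangle HVW ⇒ Z = (4/7, 1/3)
line GZ meets VW at S = (-11/35, 0)
Z = G + t·(S−G) with t = 5/6, so GZ:ZS = 5/6:1/6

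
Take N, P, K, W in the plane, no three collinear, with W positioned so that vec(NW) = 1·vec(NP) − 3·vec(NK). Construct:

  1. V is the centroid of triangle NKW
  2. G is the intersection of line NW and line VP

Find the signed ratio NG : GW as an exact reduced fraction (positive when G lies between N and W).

NG:GW = 1/3

Choose coordinates N = (0, 0), P = (1, 0), K = (0, 1), W = (1, -3).
1. V is the centroid of triangle NKW ⇒ V = (1/3, -2/3)
2. G is the intersection of line NW and line VP ⇒ G = (1/4, -3/4)
G = N + t·(W−N) with t = 1/4, so NG:GW = t:(1−t) = 1/4:3/4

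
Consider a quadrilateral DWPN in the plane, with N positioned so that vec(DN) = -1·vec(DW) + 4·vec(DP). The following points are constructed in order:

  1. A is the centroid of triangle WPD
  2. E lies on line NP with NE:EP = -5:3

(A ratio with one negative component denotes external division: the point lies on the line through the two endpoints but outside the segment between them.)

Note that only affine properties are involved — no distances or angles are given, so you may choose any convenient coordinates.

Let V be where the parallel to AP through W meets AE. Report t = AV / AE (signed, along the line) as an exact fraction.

Assign D = (0, 0), W = (1, 0), P = (0, 1), N = (-1, 4) — the answer is frame-independent, so this choice is without loss of generality.
1. A is the centroid of triangle WPD ⇒ A = (1/3, 1/3)
2. E lies on line NP with NE:EP = -5:3 ⇒ E = (3/2, -7/2)
through W parallel to AP: direction (-1/3, 2/3); meets AE at V = (-4/9, 26/9)
V = A + t·(E−A) with t = -2/3

t = -2/3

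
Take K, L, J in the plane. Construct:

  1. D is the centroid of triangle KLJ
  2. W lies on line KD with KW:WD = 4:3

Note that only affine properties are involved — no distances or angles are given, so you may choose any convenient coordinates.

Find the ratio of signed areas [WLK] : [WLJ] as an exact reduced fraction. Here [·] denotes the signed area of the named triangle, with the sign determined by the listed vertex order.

Assign K = (0, 0), L = (1, 0), J = (0, 1) — the answer is frame-independent, so this choice is without loss of generality.
1. D is the centroid of triangle KLJ ⇒ D = (1/3, 1/3)
2. W lies on line KD with KW:WD = 4:3 ⇒ W = (4/21, 4/21)
2·[WLK] = -4/21, 2·[WLJ] = 13/21
[WLK]:[WLJ] = -4/21:13/21 = -4/13

[WLK]:[WLJ] = -4/13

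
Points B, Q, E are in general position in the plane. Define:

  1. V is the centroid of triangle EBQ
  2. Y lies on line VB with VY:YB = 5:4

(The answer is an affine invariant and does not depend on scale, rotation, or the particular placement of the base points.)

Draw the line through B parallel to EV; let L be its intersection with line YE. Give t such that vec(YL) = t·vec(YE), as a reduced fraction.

Work in coordinates with B = (0, 0), Q = (1, 0), E = (0, 1).
1. V is the centroid of triangle EBQ ⇒ V = (1/3, 1/3)
2. Y lies on line VB with VY:YB = 5:4 ⇒ Y = (4/27, 4/27)
through B parallel to EV: direction (1/3, -2/3); meets YE at L = (4/15, -8/15)
L = Y + t·(E−Y) with t = -4/5

t = -4/5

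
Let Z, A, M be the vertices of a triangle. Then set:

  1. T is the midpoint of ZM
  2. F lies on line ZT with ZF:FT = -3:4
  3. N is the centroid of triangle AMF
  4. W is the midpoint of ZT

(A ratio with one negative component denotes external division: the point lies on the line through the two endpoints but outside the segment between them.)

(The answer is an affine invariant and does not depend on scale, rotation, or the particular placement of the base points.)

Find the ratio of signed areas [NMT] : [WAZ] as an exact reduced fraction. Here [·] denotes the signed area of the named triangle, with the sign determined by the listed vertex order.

Choose coordinates Z = (0, 0), A = (1, 0), M = (0, 1).
1. T is the midpoint of ZM ⇒ T = (0, 1/2)
2. F lies on line ZT with ZF:FT = -3:4 ⇒ F = (0, -3/2)
3. N is the centroid of triangle AMF ⇒ N = (1/3, -1/6)
4. W is the midpoint of ZT ⇒ W = (0, 1/4)
2·[NMT] = 1/6, 2·[WAZ] = -1/4
[NMT]:[WAZ] = 1/6:-1/4 = -2/3

[NMT]:[WAZ] = -2/3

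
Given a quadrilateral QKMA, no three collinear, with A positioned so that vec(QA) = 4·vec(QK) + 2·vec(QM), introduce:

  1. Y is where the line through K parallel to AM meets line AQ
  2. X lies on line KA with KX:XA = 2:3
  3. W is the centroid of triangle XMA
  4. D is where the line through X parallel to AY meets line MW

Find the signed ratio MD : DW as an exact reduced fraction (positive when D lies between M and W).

Choose coordinates Q = (0, 0), K = (1, 0), M = (0, 1), A = (4, 2).
1. Y is where the line through K parallel to AM meets line AQ ⇒ Y = (-1, -1/2)
2. X lies on line KA with KX:XA = 2:3 ⇒ X = (11/5, 4/5)
3. W is the centroid of triangle XMA ⇒ W = (31/15, 19/15)
4. D is where the line through X parallel to AY meets line MW ⇒ D = (403/115, 167/115)
D = M + t·(W−M) with t = 39/23, so MD:DW = t:(1−t) = 39/23:-16/23

MD:DW = -39/16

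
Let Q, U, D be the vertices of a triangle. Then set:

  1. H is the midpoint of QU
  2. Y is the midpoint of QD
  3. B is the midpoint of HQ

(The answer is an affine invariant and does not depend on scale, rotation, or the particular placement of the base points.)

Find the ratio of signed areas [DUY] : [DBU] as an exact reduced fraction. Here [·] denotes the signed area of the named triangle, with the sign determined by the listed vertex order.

Work in coordinates with Q = (0, 0), U = (1, 0), D = (0, 1).
1. H is the midpoint of QU ⇒ H = (1/2, 0)
2. Y is the midpoint of QD ⇒ Y = (0, 1/2)
3. B is the midpoint of HQ ⇒ B = (1/4, 0)
2·[DUY] = -1/2, 2·[DBU] = 3/4
[DUY]:[DBU] = -1/2:3/4 = -2/3

[DUY]:[DBU] = -2/3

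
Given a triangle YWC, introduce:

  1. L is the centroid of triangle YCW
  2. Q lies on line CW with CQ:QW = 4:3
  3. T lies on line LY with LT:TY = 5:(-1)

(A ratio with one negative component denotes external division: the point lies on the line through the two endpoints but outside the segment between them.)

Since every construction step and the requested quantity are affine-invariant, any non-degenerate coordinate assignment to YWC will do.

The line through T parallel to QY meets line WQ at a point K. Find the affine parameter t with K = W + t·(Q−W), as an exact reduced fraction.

t = 35/36

Assign Y = (0, 0), W = (1, 0), C = (0, 1) — the answer is frame-independent, so this choice is without loss of generality.
1. L is the centroid of triangle YCW ⇒ L = (1/3, 1/3)
2. Q lies on line CW with CQ:QW = 4:3 ⇒ Q = (4/7, 3/7)
3. T lies on line LY with LT:TY = 5:(-1) ⇒ T = (-1/12, -1/12)
through T parallel to QY: direction (-4/7, -3/7); meets WQ at K = (7/12, 5/12)
K = W + t·(Q−W) with t = 35/36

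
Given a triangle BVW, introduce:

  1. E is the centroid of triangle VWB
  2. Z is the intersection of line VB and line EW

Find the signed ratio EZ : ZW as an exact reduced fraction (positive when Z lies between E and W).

EZ:ZW = -1/3

Assign B = (0, 0), V = (1, 0), W = (0, 1) — the answer is frame-independent, so this choice is without loss of generality.
1. E is the centroid of triangle VWB ⇒ E = (1/3, 1/3)
2. Z is the intersection of line VB and line EW ⇒ Z = (1/2, 0)
Z = E + t·(W−E) with t = -1/2, so EZ:ZW = t:(1−t) = -1/2:3/2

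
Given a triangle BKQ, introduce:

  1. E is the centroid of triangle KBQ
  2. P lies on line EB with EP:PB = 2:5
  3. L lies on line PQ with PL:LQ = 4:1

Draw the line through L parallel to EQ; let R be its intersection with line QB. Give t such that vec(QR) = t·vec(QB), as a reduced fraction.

t = 2/35

Assign B = (0, 0), K = (1, 0), Q = (0, 1) — the answer is frame-independent, so this choice is without loss of generality.
1. E is the centroid of triangle KBQ ⇒ E = (1/3, 1/3)
2. P lies on line EB with EP:PB = 2:5 ⇒ P = (5/21, 5/21)
3. L lies on line PQ with PL:LQ = 4:1 ⇒ L = (1/21, 89/105)
through L parallel to EQ: direction (-1/3, 2/3); meets QB at R = (0, 33/35)
R = Q + t·(B−Q) with t = 2/35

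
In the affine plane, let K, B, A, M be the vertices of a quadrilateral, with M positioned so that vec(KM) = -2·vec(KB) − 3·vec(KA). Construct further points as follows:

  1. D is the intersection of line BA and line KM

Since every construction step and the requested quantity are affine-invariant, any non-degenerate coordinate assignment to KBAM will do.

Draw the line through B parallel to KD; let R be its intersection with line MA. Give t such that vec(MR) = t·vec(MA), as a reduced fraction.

Assign K = (0, 0), B = (1, 0), A = (0, 1), M = (-2, -3) — the answer is frame-independent, so this choice is without loss of generality.
1. D is the intersection of line BA and line KM ⇒ D = (2/5, 3/5)
through B parallel to KD: direction (2/5, 3/5); meets MA at R = (-5, -9)
R = M + t·(A−M) with t = -3/2

t = -3/2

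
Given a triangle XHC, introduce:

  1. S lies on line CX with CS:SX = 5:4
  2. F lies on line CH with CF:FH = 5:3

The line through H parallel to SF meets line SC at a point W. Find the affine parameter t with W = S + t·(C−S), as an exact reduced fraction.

Work in coordinates with X = (0, 0), H = (1, 0), C = (0, 1).
1. S lies on line CX with CS:SX = 5:4 ⇒ S = (0, 4/9)
2. F lies on line CH with CF:FH = 5:3 ⇒ F = (5/8, 3/8)
through H parallel to SF: direction (5/8, -5/72); meets SC at W = (0, 1/9)
W = S + t·(C−S) with t = -3/5

t = -3/5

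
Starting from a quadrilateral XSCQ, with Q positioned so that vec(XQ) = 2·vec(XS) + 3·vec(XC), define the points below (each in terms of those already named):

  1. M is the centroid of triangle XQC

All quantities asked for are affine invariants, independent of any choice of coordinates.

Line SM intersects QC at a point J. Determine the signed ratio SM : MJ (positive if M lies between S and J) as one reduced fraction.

SM:MJ = 5

Set X = (0, 0), S = (1, 0), C = (0, 1), Q = (2, 3); any affine frame gives the same invariant.
1. M is the centroid of triangle XQC ⇒ M = (2/3, 4/3)
line SM meets QC at J = (3/5, 8/5)
M = S + t·(J−S) with t = 5/6, so SM:MJ = 5/6:1/6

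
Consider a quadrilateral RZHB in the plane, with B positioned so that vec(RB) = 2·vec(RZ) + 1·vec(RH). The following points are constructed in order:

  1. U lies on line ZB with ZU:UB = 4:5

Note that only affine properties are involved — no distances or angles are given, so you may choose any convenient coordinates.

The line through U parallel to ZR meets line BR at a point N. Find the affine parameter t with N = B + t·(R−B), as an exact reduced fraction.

t = 5/9

Work in coordinates with R = (0, 0), Z = (1, 0), H = (0, 1), B = (2, 1).
1. U lies on line ZB with ZU:UB = 4:5 ⇒ U = (13/9, 4/9)
through U parallel to ZR: direction (-1, 0); meets BR at N = (8/9, 4/9)
N = B + t·(R−B) with t = 5/9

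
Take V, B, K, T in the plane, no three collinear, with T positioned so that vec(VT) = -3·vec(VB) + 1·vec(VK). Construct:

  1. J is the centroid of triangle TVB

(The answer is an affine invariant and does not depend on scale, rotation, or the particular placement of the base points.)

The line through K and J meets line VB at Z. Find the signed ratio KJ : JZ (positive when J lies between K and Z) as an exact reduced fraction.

KJ:JZ = 2

Work in coordinates with V = (0, 0), B = (1, 0), K = (0, 1), T = (-3, 1).
1. J is the centroid of triangle TVB ⇒ J = (-2/3, 1/3)
line KJ meets VB at Z = (-1, 0)
J = K + t·(Z−K) with t = 2/3, so KJ:JZ = 2/3:1/3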